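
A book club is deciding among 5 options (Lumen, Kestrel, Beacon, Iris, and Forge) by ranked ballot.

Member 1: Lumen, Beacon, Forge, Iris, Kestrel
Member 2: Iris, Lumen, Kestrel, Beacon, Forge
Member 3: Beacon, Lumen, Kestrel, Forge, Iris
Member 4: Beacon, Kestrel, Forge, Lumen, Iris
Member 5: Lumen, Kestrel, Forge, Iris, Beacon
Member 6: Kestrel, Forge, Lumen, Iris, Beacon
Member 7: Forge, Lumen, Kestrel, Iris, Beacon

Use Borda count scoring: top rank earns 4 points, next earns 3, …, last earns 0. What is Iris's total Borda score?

8

Borda scores:
  Lumen: 4 + 3 + 3 + 1 + 4 + 2 + 3 = 20
  Kestrel: 0 + 2 + 2 + 3 + 3 + 4 + 2 = 16
  Beacon: 3 + 1 + 4 + 4 + 0 + 0 + 0 = 12
  Iris: 1 + 4 + 0 + 0 + 1 + 1 + 1 = 8
  Forge: 2 + 0 + 1 + 2 + 2 + 3 + 4 = 14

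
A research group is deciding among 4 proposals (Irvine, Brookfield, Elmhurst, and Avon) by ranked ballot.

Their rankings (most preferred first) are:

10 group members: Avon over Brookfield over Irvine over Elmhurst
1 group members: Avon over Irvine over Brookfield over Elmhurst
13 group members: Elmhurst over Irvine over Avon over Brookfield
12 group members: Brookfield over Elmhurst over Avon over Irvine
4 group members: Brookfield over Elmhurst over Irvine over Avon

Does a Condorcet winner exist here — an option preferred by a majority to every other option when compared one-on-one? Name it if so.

There is no Condorcet winner

Head-to-head results (40 voters total):
Irvine vs Brookfield: Brookfield wins 26–14.
Irvine vs Elmhurst: Elmhurst wins 29–11.
Irvine vs Avon: Avon wins 23–17.
Brookfield vs Elmhurst: Brookfield wins 27–13.
Brookfield vs Avon: Avon wins 24–16.
Elmhurst vs Avon: Elmhurst wins 29–11.
No candidate beats all others: Brookfield beats Elmhurst beats Avon beats Brookfield, a majority cycle.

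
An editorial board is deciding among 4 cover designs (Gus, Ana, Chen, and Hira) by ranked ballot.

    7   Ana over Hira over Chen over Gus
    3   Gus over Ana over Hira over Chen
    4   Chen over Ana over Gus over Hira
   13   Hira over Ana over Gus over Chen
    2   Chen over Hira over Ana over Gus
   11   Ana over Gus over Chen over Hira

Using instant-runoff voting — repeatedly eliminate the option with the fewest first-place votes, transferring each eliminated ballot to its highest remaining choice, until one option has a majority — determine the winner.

Ana

Round 1: Ana 18, Hira 13, Chen 6, Gus 3. Gus has the fewest and is eliminated.
Round 2: Ana 21, Hira 13, Chen 6. Ana has a majority.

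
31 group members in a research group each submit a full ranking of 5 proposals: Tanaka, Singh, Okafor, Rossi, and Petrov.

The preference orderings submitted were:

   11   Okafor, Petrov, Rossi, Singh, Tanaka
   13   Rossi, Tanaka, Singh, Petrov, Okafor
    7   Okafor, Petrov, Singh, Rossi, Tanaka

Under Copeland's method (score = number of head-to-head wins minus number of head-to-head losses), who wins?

Pairwise results:
  Tanaka vs Singh: Singh wins 18–13.
  Tanaka vs Okafor: Okafor wins 18–13.
  Tanaka vs Rossi: Rossi wins 31–0.
  Tanaka vs Petrov: Petrov wins 18–13.
  Singh vs Okafor: Okafor wins 18–13.
  Singh vs Rossi: Rossi wins 24–7.
  Singh vs Petrov: Petrov wins 18–13.
  Okafor vs Rossi: Okafor wins 18–13.
  Okafor vs Petrov: Okafor wins 18–13.
  Rossi vs Petrov: Petrov wins 18–13.
Copeland scores (wins − losses):
  Tanaka: 0 − 4 = -4
  Singh: 1 − 3 = -2
  Okafor: 4 − 0 = 4
  Rossi: 2 − 2 = 0
  Petrov: 3 − 1 = 2
Okafor has the best Copeland score.

Okafor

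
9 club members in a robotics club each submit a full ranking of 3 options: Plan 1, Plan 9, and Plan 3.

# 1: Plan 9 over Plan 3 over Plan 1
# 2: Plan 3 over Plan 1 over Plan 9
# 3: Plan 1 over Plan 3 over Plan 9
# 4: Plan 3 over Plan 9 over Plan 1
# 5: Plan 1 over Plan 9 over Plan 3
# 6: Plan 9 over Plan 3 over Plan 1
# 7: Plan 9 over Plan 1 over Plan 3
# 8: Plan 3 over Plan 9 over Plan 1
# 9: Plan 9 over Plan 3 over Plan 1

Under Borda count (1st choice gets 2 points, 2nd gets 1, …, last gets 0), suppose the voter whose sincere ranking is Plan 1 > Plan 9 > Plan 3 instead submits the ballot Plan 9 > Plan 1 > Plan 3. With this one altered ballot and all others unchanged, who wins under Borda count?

Borda totals with the altered ballot: Plan 1 5, Plan 9 12, Plan 3 10.
The winner is unchanged: still Plan 9.

Plan 9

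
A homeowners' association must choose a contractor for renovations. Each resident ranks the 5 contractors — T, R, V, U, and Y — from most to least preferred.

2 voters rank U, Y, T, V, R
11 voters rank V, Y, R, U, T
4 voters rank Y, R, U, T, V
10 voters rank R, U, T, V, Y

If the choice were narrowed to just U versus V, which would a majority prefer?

U

Ballots ranking U above V: 2+4+10 = 16.
Ballots ranking V above U: 11.
U wins the head-to-head, 16–11.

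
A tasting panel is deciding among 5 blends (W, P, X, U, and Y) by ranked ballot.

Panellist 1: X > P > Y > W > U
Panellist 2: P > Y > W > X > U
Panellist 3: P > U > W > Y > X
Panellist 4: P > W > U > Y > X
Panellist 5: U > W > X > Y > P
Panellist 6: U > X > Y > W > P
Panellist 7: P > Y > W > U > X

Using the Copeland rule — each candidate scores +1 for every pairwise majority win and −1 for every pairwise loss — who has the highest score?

Pairwise results:
  W vs P: P wins 5–2.
  W vs X: W wins 5–2.
  W vs U: W wins 4–3.
  W vs Y: Y wins 4–3.
  P vs X: P wins 4–3.
  P vs U: P wins 5–2.
  P vs Y: P wins 5–2.
  X vs U: U wins 5–2.
  X vs Y: Y wins 4–3.
  U vs Y: U wins 4–3.
Copeland scores (wins − losses):
  W: 2 − 2 = 0
  P: 4 − 0 = 4
  X: 0 − 4 = -4
  U: 2 − 2 = 0
  Y: 2 − 2 = 0
P has the best Copeland score.

P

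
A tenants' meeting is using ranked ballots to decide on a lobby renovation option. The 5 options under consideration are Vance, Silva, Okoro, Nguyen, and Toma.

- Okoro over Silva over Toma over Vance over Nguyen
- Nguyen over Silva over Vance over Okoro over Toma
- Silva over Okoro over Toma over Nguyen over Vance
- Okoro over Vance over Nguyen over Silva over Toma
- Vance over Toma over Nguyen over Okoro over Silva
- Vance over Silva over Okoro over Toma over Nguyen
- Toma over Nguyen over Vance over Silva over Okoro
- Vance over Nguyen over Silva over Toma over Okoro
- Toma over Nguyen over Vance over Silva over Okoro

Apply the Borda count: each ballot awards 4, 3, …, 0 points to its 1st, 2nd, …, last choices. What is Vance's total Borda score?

22

Borda scores:
  Vance: 1 + 2 + 0 + 3 + 4 + 4 + 2 + 4 + 2 = 22
  Silva: 3 + 3 + 4 + 1 + 0 + 3 + 1 + 2 + 1 = 18
  Okoro: 4 + 1 + 3 + 4 + 1 + 2 + 0 + 0 + 0 = 15
  Nguyen: 0 + 4 + 1 + 2 + 2 + 0 + 3 + 3 + 3 = 18
  Toma: 2 + 0 + 2 + 0 + 3 + 1 + 4 + 1 + 4 = 17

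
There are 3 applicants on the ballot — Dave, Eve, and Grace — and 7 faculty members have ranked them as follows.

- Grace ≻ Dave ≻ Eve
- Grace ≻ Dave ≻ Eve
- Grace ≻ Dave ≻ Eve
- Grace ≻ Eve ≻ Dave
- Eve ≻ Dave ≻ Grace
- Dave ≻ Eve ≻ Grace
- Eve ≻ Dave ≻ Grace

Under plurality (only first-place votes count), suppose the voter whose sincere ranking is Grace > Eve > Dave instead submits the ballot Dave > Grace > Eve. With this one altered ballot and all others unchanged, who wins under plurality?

Grace

First-place totals with the altered ballot: Dave 2, Eve 2, Grace 3.
The winner is unchanged: still Grace.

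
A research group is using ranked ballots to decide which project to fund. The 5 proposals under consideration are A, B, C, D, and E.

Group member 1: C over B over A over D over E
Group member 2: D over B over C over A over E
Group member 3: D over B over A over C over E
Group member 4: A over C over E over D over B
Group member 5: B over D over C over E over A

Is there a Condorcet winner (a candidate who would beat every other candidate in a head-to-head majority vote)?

Head-to-head results (5 voters total):
A vs B: B wins 4–1.
A vs C: C wins 3–2.
A vs D: D wins 3–2.
A vs E: A wins 4–1.
B vs C: B wins 3–2.
B vs D: D wins 3–2.
B vs E: B wins 4–1.
C vs D: D wins 3–2.
C vs E: C wins 5–0.
D vs E: D wins 4–1.
D beats each rival — A (3–2), B (3–2), C (3–2), E (4–1) — so D is the Condorcet winner.

Yes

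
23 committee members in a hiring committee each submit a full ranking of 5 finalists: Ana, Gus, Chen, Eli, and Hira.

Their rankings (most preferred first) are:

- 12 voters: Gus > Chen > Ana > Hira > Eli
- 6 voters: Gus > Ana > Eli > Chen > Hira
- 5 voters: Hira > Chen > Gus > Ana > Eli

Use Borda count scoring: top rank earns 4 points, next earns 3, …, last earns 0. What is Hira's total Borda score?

Borda scores:
  Ana: 12·2 + 6·3 + 5·1 = 47
  Gus: 12·4 + 6·4 + 5·2 = 82
  Chen: 12·3 + 6·1 + 5·3 = 57
  Eli: 12·0 + 6·2 + 5·0 = 12
  Hira: 12·1 + 6·0 + 5·4 = 32

32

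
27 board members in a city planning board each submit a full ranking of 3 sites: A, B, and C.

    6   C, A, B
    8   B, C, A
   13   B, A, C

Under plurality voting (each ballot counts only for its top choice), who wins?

First-place vote totals:
  A: 0
  B: 21
  C: 6
B has the most first-place votes.

B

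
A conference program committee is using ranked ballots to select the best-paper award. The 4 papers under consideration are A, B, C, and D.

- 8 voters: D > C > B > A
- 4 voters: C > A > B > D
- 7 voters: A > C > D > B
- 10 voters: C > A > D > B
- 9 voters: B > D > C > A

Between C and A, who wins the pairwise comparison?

Ballots ranking C above A: 8+4+10+9 = 31.
Ballots ranking A above C: 7.
C wins the head-to-head, 31–7.

C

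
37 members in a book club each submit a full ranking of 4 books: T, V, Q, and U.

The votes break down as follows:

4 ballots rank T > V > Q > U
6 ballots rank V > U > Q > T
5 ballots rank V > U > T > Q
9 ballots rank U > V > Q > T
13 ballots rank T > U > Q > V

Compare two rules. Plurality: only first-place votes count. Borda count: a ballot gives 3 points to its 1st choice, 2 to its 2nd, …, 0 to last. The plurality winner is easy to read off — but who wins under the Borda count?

U

Plurality first-place counts: T 17, V 11, Q 0, U 9 → T.
Borda totals: T 56, V 59, Q 32, U 75 → U.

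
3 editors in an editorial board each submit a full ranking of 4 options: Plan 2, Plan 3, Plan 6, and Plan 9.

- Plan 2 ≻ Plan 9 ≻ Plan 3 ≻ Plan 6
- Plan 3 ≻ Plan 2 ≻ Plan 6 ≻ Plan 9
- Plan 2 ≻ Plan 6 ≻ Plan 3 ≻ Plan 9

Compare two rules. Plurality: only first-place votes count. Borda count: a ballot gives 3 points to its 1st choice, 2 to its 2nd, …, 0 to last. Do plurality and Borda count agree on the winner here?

Yes

Plurality first-place counts: Plan 2 2, Plan 3 1, Plan 6 0, Plan 9 0 → Plan 2.
Borda totals: Plan 2 8, Plan 3 5, Plan 6 3, Plan 9 2 → Plan 2.
The two rules agree on Plan 2.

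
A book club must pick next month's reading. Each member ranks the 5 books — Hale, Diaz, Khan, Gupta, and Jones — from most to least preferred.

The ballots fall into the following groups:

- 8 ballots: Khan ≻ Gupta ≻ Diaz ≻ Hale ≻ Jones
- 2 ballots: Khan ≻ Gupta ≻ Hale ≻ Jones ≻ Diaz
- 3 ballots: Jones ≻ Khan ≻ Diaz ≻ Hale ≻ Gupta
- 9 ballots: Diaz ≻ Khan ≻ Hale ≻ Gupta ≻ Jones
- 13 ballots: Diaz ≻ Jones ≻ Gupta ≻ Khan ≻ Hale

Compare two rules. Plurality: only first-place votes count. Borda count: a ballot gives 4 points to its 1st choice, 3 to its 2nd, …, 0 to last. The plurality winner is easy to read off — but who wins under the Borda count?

Diaz

Plurality first-place counts: Hale 0, Diaz 22, Khan 10, Gupta 0, Jones 3 → Diaz.
Borda totals: Hale 33, Diaz 110, Khan 89, Gupta 65, Jones 53 → Diaz.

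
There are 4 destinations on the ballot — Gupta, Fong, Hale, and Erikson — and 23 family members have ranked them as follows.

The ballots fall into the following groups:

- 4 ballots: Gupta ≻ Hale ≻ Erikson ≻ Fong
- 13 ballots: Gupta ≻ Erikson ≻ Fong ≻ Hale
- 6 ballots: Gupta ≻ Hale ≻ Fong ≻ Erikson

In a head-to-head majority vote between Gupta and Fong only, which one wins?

Ballots ranking Gupta above Fong: 4+13+6 = 23.
Ballots ranking Fong above Gupta: 0.
Gupta wins the head-to-head, 23–0.

Gupta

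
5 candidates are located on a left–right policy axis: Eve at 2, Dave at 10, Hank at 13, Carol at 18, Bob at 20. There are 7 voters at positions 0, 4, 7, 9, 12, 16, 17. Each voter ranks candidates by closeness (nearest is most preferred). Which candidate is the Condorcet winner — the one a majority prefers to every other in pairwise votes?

With single-peaked preferences on a line, the Condorcet winner is the candidate closest to the median voter.
The median voter (position 9) is closest to Dave at 10.
Check: Dave vs Bob — voters closer to Dave: 5 of 7.

Dave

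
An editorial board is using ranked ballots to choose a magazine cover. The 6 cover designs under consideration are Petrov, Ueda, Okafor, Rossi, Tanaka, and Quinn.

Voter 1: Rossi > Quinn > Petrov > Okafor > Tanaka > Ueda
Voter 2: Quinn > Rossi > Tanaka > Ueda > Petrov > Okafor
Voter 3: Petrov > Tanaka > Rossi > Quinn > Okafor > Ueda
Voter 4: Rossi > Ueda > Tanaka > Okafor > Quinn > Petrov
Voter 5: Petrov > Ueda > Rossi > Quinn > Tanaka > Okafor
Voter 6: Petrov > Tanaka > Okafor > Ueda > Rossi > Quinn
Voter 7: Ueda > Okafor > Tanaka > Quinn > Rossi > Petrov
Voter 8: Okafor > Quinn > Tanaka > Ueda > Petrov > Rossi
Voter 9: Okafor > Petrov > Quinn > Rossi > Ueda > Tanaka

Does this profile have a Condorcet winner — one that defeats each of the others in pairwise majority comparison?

No

Head-to-head results (9 voters total):
Petrov vs Ueda: Petrov wins 5–4.
Petrov vs Okafor: Petrov wins 5–4.
Petrov vs Rossi: Petrov wins 5–4.
Petrov vs Tanaka: Petrov wins 5–4.
Petrov vs Quinn: Quinn wins 5–4.
Ueda vs Okafor: Okafor wins 5–4.
Ueda vs Rossi: Rossi wins 5–4.
Ueda vs Tanaka: Tanaka wins 5–4.
Ueda vs Quinn: Quinn wins 5–4.
Okafor vs Rossi: Rossi wins 5–4.
Okafor vs Tanaka: Tanaka wins 5–4.
Okafor vs Quinn: Okafor wins 5–4.
Rossi vs Tanaka: Rossi wins 5–4.
Rossi vs Quinn: Rossi wins 5–4.
Tanaka vs Quinn: Quinn wins 5–4.
No candidate beats all others: Petrov beats Okafor beats Quinn beats Petrov, a majority cycle.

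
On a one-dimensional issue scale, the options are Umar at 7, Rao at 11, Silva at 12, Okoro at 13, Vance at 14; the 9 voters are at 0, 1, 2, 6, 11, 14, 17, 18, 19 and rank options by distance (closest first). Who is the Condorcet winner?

With single-peaked preferences on a line, the Condorcet winner is the candidate closest to the median voter.
The median voter (position 11) is closest to Rao at 11.
Check: Rao vs Vance — voters closer to Rao: 5 of 9.

Rao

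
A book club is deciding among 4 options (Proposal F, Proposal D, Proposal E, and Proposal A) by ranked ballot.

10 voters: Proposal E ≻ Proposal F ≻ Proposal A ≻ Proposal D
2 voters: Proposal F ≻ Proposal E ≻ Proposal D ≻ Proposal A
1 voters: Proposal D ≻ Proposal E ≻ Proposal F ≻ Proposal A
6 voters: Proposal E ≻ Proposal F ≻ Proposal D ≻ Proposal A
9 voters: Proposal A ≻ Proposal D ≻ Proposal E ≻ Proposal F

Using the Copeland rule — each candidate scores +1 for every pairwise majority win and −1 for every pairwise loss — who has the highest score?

Pairwise results:
  Proposal F vs Proposal D: Proposal F wins 18–10.
  Proposal F vs Proposal E: Proposal E wins 26–2.
  Proposal F vs Proposal A: Proposal F wins 19–9.
  Proposal D vs Proposal E: Proposal E wins 18–10.
  Proposal D vs Proposal A: Proposal A wins 19–9.
  Proposal E vs Proposal A: Proposal E wins 19–9.
Copeland scores (wins − losses):
  Proposal F: 2 − 1 = 1
  Proposal D: 0 − 3 = -3
  Proposal E: 3 − 0 = 3
  Proposal A: 1 − 2 = -1
Proposal E has the best Copeland score.

Proposal E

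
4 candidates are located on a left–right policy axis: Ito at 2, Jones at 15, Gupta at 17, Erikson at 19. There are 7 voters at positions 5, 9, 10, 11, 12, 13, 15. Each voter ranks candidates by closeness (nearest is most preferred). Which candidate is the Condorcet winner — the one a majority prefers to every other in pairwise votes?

Jones

With single-peaked preferences on a line, the Condorcet winner is the candidate closest to the median voter.
The median voter (position 11) is closest to Jones at 15.
Check: Jones vs Ito — voters closer to Jones: 6 of 7.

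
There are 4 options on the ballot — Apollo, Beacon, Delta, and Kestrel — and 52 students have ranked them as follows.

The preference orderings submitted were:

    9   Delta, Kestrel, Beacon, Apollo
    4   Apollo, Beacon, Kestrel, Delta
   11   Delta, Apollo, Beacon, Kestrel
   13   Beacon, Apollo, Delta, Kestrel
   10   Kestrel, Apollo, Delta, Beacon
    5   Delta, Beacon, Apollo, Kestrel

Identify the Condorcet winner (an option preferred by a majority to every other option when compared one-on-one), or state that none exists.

Head-to-head results (52 voters total):
Apollo vs Beacon: Beacon wins 27–25.
Apollo vs Delta: Apollo wins 27–25.
Apollo vs Kestrel: Apollo wins 33–19.
Beacon vs Delta: Delta wins 35–17.
Beacon vs Kestrel: Beacon wins 33–19.
Delta vs Kestrel: Delta wins 38–14.
No candidate beats all others: Apollo beats Delta beats Beacon beats Apollo, a majority cycle.

There is no Condorcet winner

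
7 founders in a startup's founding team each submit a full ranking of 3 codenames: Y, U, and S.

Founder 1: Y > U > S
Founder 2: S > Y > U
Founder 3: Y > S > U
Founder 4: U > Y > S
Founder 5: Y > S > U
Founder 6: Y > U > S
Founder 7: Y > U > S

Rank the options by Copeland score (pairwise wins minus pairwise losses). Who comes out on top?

Y

Pairwise results:
  Y vs U: Y wins 6–1.
  Y vs S: Y wins 6–1.
  U vs S: U wins 4–3.
Copeland scores (wins − losses):
  Y: 2 − 0 = 2
  U: 1 − 1 = 0
  S: 0 − 2 = -2
Y has the best Copeland score.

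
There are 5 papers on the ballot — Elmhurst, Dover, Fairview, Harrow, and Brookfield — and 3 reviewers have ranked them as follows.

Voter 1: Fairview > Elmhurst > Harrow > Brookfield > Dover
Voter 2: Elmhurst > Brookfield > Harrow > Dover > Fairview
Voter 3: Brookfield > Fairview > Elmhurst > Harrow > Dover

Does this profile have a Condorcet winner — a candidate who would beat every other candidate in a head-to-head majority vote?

Head-to-head results (3 voters total):
Elmhurst vs Dover: Elmhurst wins 3–0.
Elmhurst vs Fairview: Fairview wins 2–1.
Elmhurst vs Harrow: Elmhurst wins 3–0.
Elmhurst vs Brookfield: Elmhurst wins 2–1.
Dover vs Fairview: Fairview wins 2–1.
Dover vs Harrow: Harrow wins 3–0.
Dover vs Brookfield: Brookfield wins 3–0.
Fairview vs Harrow: Fairview wins 2–1.
Fairview vs Brookfield: Brookfield wins 2–1.
Harrow vs Brookfield: Brookfield wins 2–1.
No candidate beats all others: Elmhurst beats Brookfield beats Fairview beats Elmhurst, a majority cycle.

No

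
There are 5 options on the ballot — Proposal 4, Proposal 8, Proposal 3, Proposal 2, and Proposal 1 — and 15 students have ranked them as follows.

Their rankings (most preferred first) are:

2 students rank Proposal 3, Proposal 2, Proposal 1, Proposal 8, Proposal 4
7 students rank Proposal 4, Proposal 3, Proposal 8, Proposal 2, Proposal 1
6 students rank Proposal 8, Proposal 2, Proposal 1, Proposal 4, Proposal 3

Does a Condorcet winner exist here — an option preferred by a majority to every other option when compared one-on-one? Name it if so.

Head-to-head results (15 voters total):
Proposal 4 vs Proposal 8: Proposal 8 wins 8–7.
Proposal 4 vs Proposal 3: Proposal 4 wins 13–2.
Proposal 4 vs Proposal 2: Proposal 2 wins 8–7.
Proposal 4 vs Proposal 1: Proposal 1 wins 8–7.
Proposal 8 vs Proposal 3: Proposal 3 wins 9–6.
Proposal 8 vs Proposal 2: Proposal 8 wins 13–2.
Proposal 8 vs Proposal 1: Proposal 8 wins 13–2.
Proposal 3 vs Proposal 2: Proposal 3 wins 9–6.
Proposal 3 vs Proposal 1: Proposal 3 wins 9–6.
Proposal 2 vs Proposal 1: Proposal 2 wins 15–0.
No candidate beats all others: Proposal 4 beats Proposal 3 beats Proposal 8 beats Proposal 4, a majority cycle.

No Condorcet winner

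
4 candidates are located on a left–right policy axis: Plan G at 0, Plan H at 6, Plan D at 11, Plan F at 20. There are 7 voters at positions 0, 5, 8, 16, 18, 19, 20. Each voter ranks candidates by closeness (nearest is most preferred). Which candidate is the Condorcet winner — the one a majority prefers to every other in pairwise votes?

With single-peaked preferences on a line, the Condorcet winner is the candidate closest to the median voter.
The median voter (position 16) is closest to Plan F at 20.
Check: Plan F vs Plan H — voters closer to Plan F: 4 of 7.

Plan F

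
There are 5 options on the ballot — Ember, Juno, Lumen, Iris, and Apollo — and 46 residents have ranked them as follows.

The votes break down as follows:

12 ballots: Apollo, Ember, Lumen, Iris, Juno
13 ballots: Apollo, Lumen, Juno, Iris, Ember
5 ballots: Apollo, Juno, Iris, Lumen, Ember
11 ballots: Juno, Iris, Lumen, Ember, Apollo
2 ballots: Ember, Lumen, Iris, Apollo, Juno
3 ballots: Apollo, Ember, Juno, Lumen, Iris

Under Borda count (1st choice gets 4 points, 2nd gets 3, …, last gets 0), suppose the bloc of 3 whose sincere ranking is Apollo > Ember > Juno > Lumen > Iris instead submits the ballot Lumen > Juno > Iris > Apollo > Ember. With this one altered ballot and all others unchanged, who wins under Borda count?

Apollo

Borda totals with the altered ballot: Ember 55, Juno 94, Lumen 108, Iris 78, Apollo 125.
The winner is unchanged: still Apollo.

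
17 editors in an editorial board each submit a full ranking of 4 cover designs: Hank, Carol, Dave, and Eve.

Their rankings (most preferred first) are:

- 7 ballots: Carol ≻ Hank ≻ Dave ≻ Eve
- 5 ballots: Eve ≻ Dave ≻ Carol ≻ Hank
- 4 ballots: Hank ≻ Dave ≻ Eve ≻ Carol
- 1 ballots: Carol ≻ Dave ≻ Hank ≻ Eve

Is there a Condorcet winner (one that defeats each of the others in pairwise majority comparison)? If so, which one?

Head-to-head results (17 voters total):
Hank vs Carol: Carol wins 13–4.
Hank vs Dave: Hank wins 11–6.
Hank vs Eve: Hank wins 12–5.
Carol vs Dave: Dave wins 9–8.
Carol vs Eve: Eve wins 9–8.
Dave vs Eve: Dave wins 12–5.
No candidate beats all others: Hank beats Dave beats Carol beats Hank, a majority cycle.

No Condorcet winner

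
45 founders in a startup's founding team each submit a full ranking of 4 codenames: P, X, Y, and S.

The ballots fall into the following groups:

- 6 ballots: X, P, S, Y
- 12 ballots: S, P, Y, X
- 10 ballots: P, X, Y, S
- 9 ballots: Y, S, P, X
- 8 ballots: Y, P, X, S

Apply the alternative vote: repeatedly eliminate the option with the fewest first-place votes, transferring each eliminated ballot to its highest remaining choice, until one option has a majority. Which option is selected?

Round 1: Y 17, S 12, P 10, X 6. X has the fewest and is eliminated.
Round 2: Y 17, P 16, S 12. S has the fewest and is eliminated.
Round 3: P 28, Y 17. P has a majority.

P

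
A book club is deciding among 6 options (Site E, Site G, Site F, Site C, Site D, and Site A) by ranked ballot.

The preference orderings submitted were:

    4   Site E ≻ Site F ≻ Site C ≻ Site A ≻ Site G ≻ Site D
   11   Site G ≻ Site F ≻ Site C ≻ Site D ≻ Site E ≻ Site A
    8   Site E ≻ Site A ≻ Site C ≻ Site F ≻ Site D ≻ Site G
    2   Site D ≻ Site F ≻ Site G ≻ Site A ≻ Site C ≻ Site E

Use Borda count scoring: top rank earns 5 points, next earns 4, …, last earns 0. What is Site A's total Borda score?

44

Borda scores:
  Site E: 4·5 + 11·1 + 8·5 + 2·0 = 71
  Site G: 4·1 + 11·5 + 8·0 + 2·3 = 65
  Site F: 4·4 + 11·4 + 8·2 + 2·4 = 84
  Site C: 4·3 + 11·3 + 8·3 + 2·1 = 71
  Site D: 4·0 + 11·2 + 8·1 + 2·5 = 40
  Site A: 4·2 + 11·0 + 8·4 + 2·2 = 44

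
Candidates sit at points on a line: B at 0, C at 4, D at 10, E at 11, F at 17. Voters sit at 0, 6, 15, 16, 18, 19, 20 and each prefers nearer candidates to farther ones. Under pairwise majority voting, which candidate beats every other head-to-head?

With single-peaked preferences on a line, the Condorcet winner is the candidate closest to the median voter.
The median voter (position 16) is closest to F at 17.
Check: F vs C — voters closer to F: 5 of 7.

F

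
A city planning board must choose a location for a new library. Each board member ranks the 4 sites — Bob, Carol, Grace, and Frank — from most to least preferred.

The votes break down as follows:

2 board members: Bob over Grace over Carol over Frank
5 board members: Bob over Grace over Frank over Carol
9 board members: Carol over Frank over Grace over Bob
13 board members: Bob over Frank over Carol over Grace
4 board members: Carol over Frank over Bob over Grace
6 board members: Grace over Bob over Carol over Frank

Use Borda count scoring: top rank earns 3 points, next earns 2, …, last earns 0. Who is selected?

Bob

Borda scores:
  Bob: 2·3 + 5·3 + 9·0 + 13·3 + 4·1 + 6·2 = 76
  Carol: 2·1 + 5·0 + 9·3 + 13·1 + 4·3 + 6·1 = 60
  Grace: 2·2 + 5·2 + 9·1 + 13·0 + 4·0 + 6·3 = 41
  Frank: 2·0 + 5·1 + 9·2 + 13·2 + 4·2 + 6·0 = 57
Bob has the highest total.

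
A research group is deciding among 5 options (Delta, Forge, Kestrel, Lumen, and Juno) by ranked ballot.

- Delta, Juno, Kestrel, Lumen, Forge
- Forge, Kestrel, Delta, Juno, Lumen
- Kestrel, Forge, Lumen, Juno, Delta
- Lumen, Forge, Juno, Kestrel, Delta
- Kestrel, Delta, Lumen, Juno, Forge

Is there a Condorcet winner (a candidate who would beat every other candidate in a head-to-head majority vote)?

Yes

Head-to-head results (5 voters total):
Delta vs Forge: Forge wins 3–2.
Delta vs Kestrel: Kestrel wins 4–1.
Delta vs Lumen: Delta wins 3–2.
Delta vs Juno: Delta wins 3–2.
Forge vs Kestrel: Kestrel wins 3–2.
Forge vs Lumen: Lumen wins 3–2.
Forge vs Juno: Forge wins 3–2.
Kestrel vs Lumen: Kestrel wins 4–1.
Kestrel vs Juno: Kestrel wins 3–2.
Lumen vs Juno: Lumen wins 3–2.
Kestrel beats each rival — Delta (4–1), Forge (3–2), Lumen (4–1), Juno (3–2) — so Kestrel is the Condorcet winner.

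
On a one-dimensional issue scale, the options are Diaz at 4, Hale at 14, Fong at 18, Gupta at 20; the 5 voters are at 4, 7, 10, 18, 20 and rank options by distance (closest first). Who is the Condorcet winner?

Hale

With single-peaked preferences on a line, the Condorcet winner is the candidate closest to the median voter.
The median voter (position 10) is closest to Hale at 14.
Check: Hale vs Diaz — voters closer to Hale: 3 of 5.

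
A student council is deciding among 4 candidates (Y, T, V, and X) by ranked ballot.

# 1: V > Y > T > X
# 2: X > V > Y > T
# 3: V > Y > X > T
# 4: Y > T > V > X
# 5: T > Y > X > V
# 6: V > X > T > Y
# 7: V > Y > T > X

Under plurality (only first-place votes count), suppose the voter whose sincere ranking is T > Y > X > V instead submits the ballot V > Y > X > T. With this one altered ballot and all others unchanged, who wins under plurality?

V

First-place totals with the altered ballot: Y 1, T 0, V 5, X 1.
The winner is unchanged: still V.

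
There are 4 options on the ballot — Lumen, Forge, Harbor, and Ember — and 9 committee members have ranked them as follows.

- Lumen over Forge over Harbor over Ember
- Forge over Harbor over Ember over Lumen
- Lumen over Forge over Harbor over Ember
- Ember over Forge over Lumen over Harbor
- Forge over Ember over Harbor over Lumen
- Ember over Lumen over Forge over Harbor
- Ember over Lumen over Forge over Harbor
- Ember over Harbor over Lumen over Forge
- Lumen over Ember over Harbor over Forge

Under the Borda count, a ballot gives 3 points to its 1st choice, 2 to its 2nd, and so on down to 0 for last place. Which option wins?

Ember

Borda scores:
  Lumen: 3 + 0 + 3 + 1 + 0 + 2 + 2 + 1 + 3 = 15
  Forge: 2 + 3 + 2 + 2 + 3 + 1 + 1 + 0 + 0 = 14
  Harbor: 1 + 2 + 1 + 0 + 1 + 0 + 0 + 2 + 1 = 8
  Ember: 0 + 1 + 0 + 3 + 2 + 3 + 3 + 3 + 2 = 17
Ember has the highest total.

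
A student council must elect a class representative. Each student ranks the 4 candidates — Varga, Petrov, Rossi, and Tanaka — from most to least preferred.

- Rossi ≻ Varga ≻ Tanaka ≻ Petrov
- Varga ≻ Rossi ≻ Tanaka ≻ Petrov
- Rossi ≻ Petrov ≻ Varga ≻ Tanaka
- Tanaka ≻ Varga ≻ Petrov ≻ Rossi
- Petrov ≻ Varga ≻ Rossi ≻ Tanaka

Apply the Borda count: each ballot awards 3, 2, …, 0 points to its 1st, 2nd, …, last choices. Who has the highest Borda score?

Borda scores:
  Varga: 2 + 3 + 1 + 2 + 2 = 10
  Petrov: 0 + 0 + 2 + 1 + 3 = 6
  Rossi: 3 + 2 + 3 + 0 + 1 = 9
  Tanaka: 1 + 1 + 0 + 3 + 0 = 5
Varga has the highest total.

Varga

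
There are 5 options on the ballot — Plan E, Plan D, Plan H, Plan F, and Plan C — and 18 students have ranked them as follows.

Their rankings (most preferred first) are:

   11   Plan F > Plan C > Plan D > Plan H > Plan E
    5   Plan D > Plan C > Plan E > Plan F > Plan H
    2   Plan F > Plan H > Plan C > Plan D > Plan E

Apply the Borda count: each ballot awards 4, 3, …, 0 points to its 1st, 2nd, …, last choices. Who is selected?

Plan F

Borda scores:
  Plan E: 11·0 + 5·2 + 2·0 = 10
  Plan D: 11·2 + 5·4 + 2·1 = 44
  Plan H: 11·1 + 5·0 + 2·3 = 17
  Plan F: 11·4 + 5·1 + 2·4 = 57
  Plan C: 11·3 + 5·3 + 2·2 = 52
Plan F has the highest total.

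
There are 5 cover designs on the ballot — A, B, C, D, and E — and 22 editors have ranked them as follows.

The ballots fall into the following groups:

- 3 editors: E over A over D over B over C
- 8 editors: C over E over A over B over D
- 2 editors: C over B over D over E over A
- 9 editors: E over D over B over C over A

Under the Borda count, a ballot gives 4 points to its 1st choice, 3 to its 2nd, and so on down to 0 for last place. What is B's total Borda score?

Borda scores:
  A: 3·3 + 8·2 + 2·0 + 9·0 = 25
  B: 3·1 + 8·1 + 2·3 + 9·2 = 35
  C: 3·0 + 8·4 + 2·4 + 9·1 = 49
  D: 3·2 + 8·0 + 2·2 + 9·3 = 37
  E: 3·4 + 8·3 + 2·1 + 9·4 = 74

35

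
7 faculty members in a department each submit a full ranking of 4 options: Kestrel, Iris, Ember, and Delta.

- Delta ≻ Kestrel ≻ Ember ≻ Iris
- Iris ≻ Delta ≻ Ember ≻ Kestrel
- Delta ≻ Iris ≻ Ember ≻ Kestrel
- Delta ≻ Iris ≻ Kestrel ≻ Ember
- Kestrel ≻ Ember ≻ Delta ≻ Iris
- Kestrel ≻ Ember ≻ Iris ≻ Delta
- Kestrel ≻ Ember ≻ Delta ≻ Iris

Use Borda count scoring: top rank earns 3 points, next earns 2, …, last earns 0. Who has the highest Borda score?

Borda scores:
  Kestrel: 2 + 0 + 0 + 1 + 3 + 3 + 3 = 12
  Iris: 0 + 3 + 2 + 2 + 0 + 1 + 0 = 8
  Ember: 1 + 1 + 1 + 0 + 2 + 2 + 2 = 9
  Delta: 3 + 2 + 3 + 3 + 1 + 0 + 1 = 13
Delta has the highest total.

Delta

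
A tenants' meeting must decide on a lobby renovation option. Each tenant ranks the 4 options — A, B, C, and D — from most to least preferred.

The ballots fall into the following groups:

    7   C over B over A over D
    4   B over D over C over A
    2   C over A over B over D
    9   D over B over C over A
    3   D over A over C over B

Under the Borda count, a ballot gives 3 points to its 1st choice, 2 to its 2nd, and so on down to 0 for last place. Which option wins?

Borda scores:
  A: 7·1 + 4·0 + 2·2 + 9·0 + 3·2 = 17
  B: 7·2 + 4·3 + 2·1 + 9·2 + 3·0 = 46
  C: 7·3 + 4·1 + 2·3 + 9·1 + 3·1 = 43
  D: 7·0 + 4·2 + 2·0 + 9·3 + 3·3 = 44
B has the highest total.

B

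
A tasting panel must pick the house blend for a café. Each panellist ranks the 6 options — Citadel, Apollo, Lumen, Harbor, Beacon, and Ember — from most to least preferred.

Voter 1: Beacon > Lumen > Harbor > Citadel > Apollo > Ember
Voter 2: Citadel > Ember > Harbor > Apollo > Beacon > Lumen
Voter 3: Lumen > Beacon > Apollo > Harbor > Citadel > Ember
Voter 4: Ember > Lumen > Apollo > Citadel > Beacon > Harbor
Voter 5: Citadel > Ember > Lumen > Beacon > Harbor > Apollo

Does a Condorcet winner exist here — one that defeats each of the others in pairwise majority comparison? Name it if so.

Head-to-head results (5 voters total):
Citadel vs Apollo: Citadel wins 3–2.
Citadel vs Lumen: Lumen wins 3–2.
Citadel vs Harbor: Citadel wins 3–2.
Citadel vs Beacon: Citadel wins 3–2.
Citadel vs Ember: Citadel wins 4–1.
Apollo vs Lumen: Lumen wins 4–1.
Apollo vs Harbor: Harbor wins 3–2.
Apollo vs Beacon: Beacon wins 3–2.
Apollo vs Ember: Ember wins 3–2.
Lumen vs Harbor: Lumen wins 4–1.
Lumen vs Beacon: Lumen wins 3–2.
Lumen vs Ember: Ember wins 3–2.
Harbor vs Beacon: Beacon wins 4–1.
Harbor vs Ember: Ember wins 3–2.
Beacon vs Ember: Ember wins 3–2.
No candidate beats all others: Citadel beats Ember beats Lumen beats Citadel, a majority cycle.

None — there is no Condorcet winner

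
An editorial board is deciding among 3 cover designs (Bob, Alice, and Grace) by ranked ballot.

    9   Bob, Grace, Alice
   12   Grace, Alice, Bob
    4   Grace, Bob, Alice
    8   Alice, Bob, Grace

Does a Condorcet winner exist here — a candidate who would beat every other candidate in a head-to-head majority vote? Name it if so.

No Condorcet winner

Head-to-head results (33 voters total):
Bob vs Alice: Alice wins 20–13.
Bob vs Grace: Bob wins 17–16.
Alice vs Grace: Grace wins 25–8.
No candidate beats all others: Bob beats Grace beats Alice beats Bob, a majority cycle.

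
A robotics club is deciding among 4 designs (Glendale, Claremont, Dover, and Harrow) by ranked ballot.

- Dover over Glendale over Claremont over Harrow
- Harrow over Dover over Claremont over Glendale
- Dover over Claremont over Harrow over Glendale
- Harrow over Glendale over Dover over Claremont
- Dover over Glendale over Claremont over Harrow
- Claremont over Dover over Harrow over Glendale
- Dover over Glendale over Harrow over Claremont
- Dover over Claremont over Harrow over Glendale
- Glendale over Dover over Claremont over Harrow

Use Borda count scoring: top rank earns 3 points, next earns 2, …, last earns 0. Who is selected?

Borda scores:
  Glendale: 2 + 0 + 0 + 2 + 2 + 0 + 2 + 0 + 3 = 11
  Claremont: 1 + 1 + 2 + 0 + 1 + 3 + 0 + 2 + 1 = 11
  Dover: 3 + 2 + 3 + 1 + 3 + 2 + 3 + 3 + 2 = 22
  Harrow: 0 + 3 + 1 + 3 + 0 + 1 + 1 + 1 + 0 = 10
Dover has the highest total.

Dover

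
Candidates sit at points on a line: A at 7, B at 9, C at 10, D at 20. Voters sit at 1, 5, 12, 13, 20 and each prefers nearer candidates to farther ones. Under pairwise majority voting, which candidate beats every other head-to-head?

With single-peaked preferences on a line, the Condorcet winner is the candidate closest to the median voter.
The median voter (position 12) is closest to C at 10.
Check: C vs A — voters closer to C: 3 of 5.

C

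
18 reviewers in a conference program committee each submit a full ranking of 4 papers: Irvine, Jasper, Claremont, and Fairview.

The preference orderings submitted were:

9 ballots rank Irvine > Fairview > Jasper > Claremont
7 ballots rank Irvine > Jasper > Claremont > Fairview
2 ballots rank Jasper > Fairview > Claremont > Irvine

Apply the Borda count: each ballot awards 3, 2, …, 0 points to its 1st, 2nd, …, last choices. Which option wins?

Irvine

Borda scores:
  Irvine: 9·3 + 7·3 + 2·0 = 48
  Jasper: 9·1 + 7·2 + 2·3 = 29
  Claremont: 9·0 + 7·1 + 2·1 = 9
  Fairview: 9·2 + 7·0 + 2·2 = 22
Irvine has the highest total.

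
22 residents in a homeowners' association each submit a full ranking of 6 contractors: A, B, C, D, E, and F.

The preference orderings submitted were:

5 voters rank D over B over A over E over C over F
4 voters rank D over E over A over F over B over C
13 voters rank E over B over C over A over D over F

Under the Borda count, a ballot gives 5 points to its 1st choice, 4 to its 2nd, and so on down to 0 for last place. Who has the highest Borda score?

Borda scores:
  A: 5·3 + 4·3 + 13·2 = 53
  B: 5·4 + 4·1 + 13·4 = 76
  C: 5·1 + 4·0 + 13·3 = 44
  D: 5·5 + 4·5 + 13·1 = 58
  E: 5·2 + 4·4 + 13·5 = 91
  F: 5·0 + 4·2 + 13·0 = 8
E has the highest total.

E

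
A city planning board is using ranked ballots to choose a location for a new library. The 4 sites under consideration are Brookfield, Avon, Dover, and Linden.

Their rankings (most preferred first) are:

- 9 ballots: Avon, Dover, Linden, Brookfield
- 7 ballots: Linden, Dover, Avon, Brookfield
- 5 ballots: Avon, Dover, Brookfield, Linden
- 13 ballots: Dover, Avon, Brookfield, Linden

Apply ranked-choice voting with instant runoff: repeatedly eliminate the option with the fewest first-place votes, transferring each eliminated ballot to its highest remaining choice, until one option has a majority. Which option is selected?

Round 1: Avon 14, Dover 13, Linden 7, Brookfield 0. Brookfield has the fewest and is eliminated.
Round 2: Avon 14, Dover 13, Linden 7. Linden has the fewest and is eliminated.
Round 3: Dover 20, Avon 14. Dover has a majority.

Dover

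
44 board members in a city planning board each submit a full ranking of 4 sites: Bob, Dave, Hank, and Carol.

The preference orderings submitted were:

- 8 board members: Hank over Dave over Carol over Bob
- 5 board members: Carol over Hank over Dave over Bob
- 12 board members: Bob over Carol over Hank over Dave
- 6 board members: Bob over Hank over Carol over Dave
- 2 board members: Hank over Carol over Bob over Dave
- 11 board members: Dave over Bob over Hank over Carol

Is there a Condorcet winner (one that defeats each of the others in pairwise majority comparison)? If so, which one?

Head-to-head results (44 voters total):
Bob vs Dave: Dave wins 24–20.
Bob vs Hank: Bob wins 29–15.
Bob vs Carol: Bob wins 29–15.
Dave vs Hank: Hank wins 33–11.
Dave vs Carol: Carol wins 25–19.
Hank vs Carol: Hank wins 27–17.
No candidate beats all others: Bob beats Hank beats Dave beats Bob, a majority cycle.

None — there is no Condorcet winner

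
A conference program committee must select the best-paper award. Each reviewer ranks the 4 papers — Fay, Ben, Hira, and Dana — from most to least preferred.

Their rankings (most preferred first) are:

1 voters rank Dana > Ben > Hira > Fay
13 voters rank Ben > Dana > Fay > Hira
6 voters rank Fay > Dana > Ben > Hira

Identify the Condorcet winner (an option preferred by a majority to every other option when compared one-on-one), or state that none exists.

Head-to-head results (20 voters total):
Fay vs Ben: Ben wins 14–6.
Fay vs Hira: Fay wins 19–1.
Fay vs Dana: Dana wins 14–6.
Ben vs Hira: Ben wins 20–0.
Ben vs Dana: Ben wins 13–7.
Hira vs Dana: Dana wins 20–0.
Ben beats each rival — Fay (14–6), Hira (20–0), Dana (13–7) — so Ben is the Condorcet winner.

Ben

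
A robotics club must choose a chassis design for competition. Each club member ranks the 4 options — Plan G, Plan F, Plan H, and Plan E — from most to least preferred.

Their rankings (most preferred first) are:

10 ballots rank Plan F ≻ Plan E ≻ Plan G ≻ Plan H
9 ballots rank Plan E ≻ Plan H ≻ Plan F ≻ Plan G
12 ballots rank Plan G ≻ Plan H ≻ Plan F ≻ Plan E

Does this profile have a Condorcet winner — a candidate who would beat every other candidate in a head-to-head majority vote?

No

Head-to-head results (31 voters total):
Plan G vs Plan F: Plan F wins 19–12.
Plan G vs Plan H: Plan G wins 22–9.
Plan G vs Plan E: Plan E wins 19–12.
Plan F vs Plan H: Plan H wins 21–10.
Plan F vs Plan E: Plan F wins 22–9.
Plan H vs Plan E: Plan E wins 19–12.
No candidate beats all others: Plan G beats Plan H beats Plan F beats Plan G, a majority cycle.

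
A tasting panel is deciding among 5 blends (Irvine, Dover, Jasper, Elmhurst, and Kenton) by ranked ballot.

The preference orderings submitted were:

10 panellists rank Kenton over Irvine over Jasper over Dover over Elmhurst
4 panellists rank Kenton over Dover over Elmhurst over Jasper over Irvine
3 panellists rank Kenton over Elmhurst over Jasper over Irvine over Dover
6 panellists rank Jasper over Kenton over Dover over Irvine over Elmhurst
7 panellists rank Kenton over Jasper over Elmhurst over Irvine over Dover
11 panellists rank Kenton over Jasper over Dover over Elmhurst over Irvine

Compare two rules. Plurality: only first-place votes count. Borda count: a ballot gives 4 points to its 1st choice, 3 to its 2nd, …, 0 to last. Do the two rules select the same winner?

Yes

Plurality first-place counts: Irvine 0, Dover 0, Jasper 6, Elmhurst 0, Kenton 35 → Kenton.
Borda totals: Irvine 46, Dover 56, Jasper 108, Elmhurst 42, Kenton 158 → Kenton.
The two rules agree on Kenton.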